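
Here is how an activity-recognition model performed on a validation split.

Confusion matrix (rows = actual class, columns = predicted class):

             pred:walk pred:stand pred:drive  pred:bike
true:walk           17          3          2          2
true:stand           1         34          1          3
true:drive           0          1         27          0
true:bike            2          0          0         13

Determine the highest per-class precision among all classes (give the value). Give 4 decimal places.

Per-class precision (TP/(TP+FP)):
  walk: TP=17, FP=1+0+2=3 → 17/20 = 0.85000
  stand: TP=34, FP=3+1+0=4 → 34/38 = 0.89474
  drive: TP=27, FP=2+1+0=3 → 27/30 = 0.90000
  bike: TP=13, FP=2+3+0=5 → 13/18 = 0.72222
Highest is class 'drive' with precision = 0.9000.

0.9000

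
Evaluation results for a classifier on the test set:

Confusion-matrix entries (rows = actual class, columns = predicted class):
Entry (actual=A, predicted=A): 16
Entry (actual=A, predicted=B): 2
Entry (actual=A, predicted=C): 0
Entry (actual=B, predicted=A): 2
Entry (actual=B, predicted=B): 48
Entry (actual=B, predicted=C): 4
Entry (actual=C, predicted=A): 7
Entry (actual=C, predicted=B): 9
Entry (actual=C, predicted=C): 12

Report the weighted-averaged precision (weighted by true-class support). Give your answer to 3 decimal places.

0.765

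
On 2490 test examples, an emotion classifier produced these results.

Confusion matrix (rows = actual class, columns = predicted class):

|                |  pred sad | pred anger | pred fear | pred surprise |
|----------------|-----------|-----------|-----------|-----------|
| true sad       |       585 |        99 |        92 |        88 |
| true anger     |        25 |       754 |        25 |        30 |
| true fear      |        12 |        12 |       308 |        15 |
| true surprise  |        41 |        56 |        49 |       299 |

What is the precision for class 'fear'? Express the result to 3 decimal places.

precision = TP/(TP+FP).
fear: TP=308, FP=92+25+49=166 → 308/474 = 0.6498

0.650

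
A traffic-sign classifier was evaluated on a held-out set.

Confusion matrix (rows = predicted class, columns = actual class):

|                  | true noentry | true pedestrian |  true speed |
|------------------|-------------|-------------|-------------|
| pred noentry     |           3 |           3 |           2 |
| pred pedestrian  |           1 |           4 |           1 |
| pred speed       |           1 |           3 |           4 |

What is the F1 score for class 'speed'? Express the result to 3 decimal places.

Treat 'speed' as positive and all other classes as negative.
F1 score = 2·TP/(2·TP+FP+FN).
speed: TP=4, FP=1+3=4, FN=2+1=3 → 8/15 = 0.5333

0.533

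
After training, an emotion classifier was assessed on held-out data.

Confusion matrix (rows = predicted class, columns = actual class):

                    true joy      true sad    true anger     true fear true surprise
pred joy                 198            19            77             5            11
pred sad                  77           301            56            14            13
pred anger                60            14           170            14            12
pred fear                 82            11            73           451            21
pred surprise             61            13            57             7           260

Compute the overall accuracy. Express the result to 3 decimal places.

0.664

Accuracy = trace / total = (198+301+170+451+260=1380) / 2077 = 1380/2077 = 0.664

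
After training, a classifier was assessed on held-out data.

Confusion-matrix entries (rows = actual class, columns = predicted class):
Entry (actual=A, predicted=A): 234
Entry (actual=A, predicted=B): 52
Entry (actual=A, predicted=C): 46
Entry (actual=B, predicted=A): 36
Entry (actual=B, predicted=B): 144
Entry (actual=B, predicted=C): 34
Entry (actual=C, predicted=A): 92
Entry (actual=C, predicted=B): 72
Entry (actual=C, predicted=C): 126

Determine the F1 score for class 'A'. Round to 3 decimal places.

0.674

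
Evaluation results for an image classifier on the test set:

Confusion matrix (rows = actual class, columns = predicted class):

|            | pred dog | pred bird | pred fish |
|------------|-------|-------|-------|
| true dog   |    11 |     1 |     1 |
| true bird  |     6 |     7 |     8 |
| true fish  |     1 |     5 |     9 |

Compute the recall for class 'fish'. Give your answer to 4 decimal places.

Take TP from the diagonal, FP from the rest of the 'fish' prediction marginal, FN from the rest of the 'fish' actual marginal.
recall = TP/(TP+FN).
fish: TP=9, FN=1+5=6 → 9/15 = 0.60000

0.6000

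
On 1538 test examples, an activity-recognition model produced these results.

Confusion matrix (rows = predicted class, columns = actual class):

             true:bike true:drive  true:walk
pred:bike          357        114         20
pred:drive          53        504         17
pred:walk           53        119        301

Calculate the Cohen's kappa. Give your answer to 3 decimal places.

0.628

Observed agreement pₒ = trace/N = 1162/1538 = 0.7555
Expected agreement pₑ = Σ (rowᵢ·colᵢ)/N² = (463·491 + 737·574 + 338·473)/1538² = 0.3425
κ = (pₒ − pₑ)/(1 − pₑ) = (0.7555 − 0.3425)/(1 − 0.3425) = 0.628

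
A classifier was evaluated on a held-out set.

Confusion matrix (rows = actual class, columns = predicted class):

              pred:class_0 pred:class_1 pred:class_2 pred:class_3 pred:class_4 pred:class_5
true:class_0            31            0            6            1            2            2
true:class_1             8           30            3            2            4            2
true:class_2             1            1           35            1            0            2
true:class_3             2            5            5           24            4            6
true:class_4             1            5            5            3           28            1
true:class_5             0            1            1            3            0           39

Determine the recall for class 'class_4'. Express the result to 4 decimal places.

0.6512

Treat 'class_4' as positive and all other classes as negative.
recall = TP/(TP+FN).
class_4: TP=28, FN=1+5+5+3+1=15 → 28/43 = 0.65116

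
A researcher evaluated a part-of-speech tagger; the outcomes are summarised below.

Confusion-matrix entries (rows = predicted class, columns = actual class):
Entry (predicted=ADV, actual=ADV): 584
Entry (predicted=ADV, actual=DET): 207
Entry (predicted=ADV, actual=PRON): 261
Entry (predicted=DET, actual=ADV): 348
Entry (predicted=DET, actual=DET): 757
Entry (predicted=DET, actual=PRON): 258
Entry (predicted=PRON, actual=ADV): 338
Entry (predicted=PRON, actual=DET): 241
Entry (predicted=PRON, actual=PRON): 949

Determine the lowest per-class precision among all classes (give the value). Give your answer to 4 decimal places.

Per-class precision (TP/(TP+FP)):
  ADV: TP=584, FP=207+261=468 → 584/1052 = 0.55513
  DET: TP=757, FP=348+258=606 → 757/1363 = 0.55539
  PRON: TP=949, FP=338+241=579 → 949/1528 = 0.62107
Lowest is class 'ADV' with precision = 0.5551.

0.5551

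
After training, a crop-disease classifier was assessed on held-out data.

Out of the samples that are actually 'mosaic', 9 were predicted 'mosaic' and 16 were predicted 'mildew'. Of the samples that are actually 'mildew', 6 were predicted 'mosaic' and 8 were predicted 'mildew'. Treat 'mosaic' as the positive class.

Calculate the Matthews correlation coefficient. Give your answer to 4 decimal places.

MCC = (TP·TN − FP·FN) / √((TP+FP)(TP+FN)(TN+FP)(TN+FN))
Numerator = 9·8 − 6·16 = -24
Denominator = √(15·25·14·24) = √126000 = 354.9648
MCC = -24 / 354.9648 = -0.0676

-0.0676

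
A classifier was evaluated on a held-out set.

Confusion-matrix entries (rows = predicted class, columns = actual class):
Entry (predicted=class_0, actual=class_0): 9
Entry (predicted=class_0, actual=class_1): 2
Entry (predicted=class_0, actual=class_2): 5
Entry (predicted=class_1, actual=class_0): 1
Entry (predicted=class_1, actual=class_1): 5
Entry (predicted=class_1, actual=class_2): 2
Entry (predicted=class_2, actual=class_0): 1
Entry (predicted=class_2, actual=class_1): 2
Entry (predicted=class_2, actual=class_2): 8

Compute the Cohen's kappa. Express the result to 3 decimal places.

Observed agreement pₒ = trace/N = 22/35 = 0.6286
Expected agreement pₑ = Σ (rowᵢ·colᵢ)/N² = (11·16 + 9·8 + 15·11)/35² = 0.3371
κ = (pₒ − pₑ)/(1 − pₑ) = (0.6286 − 0.3371)/(1 − 0.3371) = 0.440

0.440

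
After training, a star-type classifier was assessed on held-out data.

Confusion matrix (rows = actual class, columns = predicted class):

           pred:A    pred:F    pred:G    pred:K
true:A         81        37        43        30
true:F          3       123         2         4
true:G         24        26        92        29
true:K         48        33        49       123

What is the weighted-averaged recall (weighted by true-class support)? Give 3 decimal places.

0.561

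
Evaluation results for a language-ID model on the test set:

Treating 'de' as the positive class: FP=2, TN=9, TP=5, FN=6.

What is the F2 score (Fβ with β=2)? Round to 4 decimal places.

Fβ = (1+β²)·TP / ((1+β²)·TP + β²·FN + FP), with β²=4
= 5·5 / (5·5 + 4·6 + 2) = 0.4902

0.4902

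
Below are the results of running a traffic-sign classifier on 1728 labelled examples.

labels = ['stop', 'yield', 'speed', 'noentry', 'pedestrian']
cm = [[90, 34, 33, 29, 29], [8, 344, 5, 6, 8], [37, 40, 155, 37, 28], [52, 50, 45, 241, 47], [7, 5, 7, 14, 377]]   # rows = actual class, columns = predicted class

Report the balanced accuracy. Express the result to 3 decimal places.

0.668

Balanced accuracy = mean of per-class recall.
  stop: recall = 90/215 = 0.4186
  yield: recall = 344/371 = 0.9272
  speed: recall = 155/297 = 0.5219
  noentry: recall = 241/435 = 0.5540
  pedestrian: recall = 377/410 = 0.9195
Mean = (0.4186 + 0.9272 + 0.5219 + 0.5540 + 0.9195) / 5 = 0.668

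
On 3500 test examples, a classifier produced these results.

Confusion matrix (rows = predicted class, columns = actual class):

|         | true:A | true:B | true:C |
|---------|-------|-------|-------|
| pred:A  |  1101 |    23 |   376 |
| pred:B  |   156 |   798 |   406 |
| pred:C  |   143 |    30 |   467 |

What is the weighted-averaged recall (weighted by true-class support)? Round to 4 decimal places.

0.6760

Per-class recall (TP/(TP+FN)):
  A: TP=1101, FN=156+143=299 → 1101/1400 = 0.78643
  B: TP=798, FN=23+30=53 → 798/851 = 0.93772
  C: TP=467, FN=376+406=782 → 467/1249 = 0.37390
Weighted-recall = Σ (supportᵢ/N)·recallᵢ with N=3500: (1400/3500)·0.78643 + (851/3500)·0.93772 + (1249/3500)·0.37390 = 0.6760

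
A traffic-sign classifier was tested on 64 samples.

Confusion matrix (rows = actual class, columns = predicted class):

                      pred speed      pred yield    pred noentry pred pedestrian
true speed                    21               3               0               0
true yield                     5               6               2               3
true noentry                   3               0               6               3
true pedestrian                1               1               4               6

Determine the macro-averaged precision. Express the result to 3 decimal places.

0.575

Per-class precision (TP/(TP+FP)):
  speed: TP=21, FP=5+3+1=9 → 21/30 = 0.7000
  yield: TP=6, FP=3+0+1=4 → 6/10 = 0.6000
  noentry: TP=6, FP=0+2+4=6 → 6/12 = 0.5000
  pedestrian: TP=6, FP=0+3+3=6 → 6/12 = 0.5000
Macro-precision = mean = (0.7000 + 0.6000 + 0.5000 + 0.5000) / 4 = 0.575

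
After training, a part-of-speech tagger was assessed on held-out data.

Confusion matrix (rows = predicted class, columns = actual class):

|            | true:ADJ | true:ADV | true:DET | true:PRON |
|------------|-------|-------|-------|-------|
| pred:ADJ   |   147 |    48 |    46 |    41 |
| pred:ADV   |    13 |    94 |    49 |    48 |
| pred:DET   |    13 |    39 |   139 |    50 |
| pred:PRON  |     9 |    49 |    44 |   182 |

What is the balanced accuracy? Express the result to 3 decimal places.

0.571

Balanced accuracy = mean of per-class recall.
  ADJ: recall = 147/182 = 0.8077
  ADV: recall = 94/230 = 0.4087
  DET: recall = 139/278 = 0.5000
  PRON: recall = 182/321 = 0.5670
Mean = (0.8077 + 0.4087 + 0.5000 + 0.5670) / 4 = 0.571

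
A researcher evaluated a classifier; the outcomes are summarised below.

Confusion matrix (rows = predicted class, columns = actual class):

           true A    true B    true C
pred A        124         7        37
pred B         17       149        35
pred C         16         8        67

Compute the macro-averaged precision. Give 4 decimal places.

Per-class precision (TP/(TP+FP)):
  A: TP=124, FP=7+37=44 → 124/168 = 0.73810
  B: TP=149, FP=17+35=52 → 149/201 = 0.74129
  C: TP=67, FP=16+8=24 → 67/91 = 0.73626
Macro-precision = mean = (0.73810 + 0.74129 + 0.73626) / 3 = 0.7386

0.7386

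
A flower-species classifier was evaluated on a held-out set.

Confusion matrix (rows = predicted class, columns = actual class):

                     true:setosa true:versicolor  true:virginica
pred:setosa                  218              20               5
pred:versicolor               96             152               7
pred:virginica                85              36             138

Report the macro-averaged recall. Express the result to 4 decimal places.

0.7324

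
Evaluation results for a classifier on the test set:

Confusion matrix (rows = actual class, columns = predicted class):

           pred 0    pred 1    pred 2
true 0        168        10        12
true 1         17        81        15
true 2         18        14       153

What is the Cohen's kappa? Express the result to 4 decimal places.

Observed agreement pₒ = trace/N = 402/488 = 0.82377
Expected agreement pₑ = Σ (rowᵢ·colᵢ)/N² = (190·203 + 113·105 + 185·180)/488² = 0.35161
κ = (pₒ − pₑ)/(1 − pₑ) = (0.82377 − 0.35161)/(1 − 0.35161) = 0.7282

0.7282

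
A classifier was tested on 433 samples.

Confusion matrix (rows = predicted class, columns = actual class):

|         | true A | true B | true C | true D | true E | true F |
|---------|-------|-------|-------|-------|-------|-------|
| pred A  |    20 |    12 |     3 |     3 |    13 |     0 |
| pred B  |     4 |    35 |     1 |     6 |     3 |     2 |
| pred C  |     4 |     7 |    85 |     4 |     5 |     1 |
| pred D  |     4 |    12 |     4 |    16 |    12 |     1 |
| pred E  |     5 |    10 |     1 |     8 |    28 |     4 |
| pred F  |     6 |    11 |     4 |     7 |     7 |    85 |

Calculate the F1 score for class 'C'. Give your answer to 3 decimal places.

0.833

F1 score = 2·TP/(2·TP+FP+FN).
C: TP=85, FP=4+7+4+5+1=21, FN=3+1+4+1+4=13 → 170/204 = 0.8333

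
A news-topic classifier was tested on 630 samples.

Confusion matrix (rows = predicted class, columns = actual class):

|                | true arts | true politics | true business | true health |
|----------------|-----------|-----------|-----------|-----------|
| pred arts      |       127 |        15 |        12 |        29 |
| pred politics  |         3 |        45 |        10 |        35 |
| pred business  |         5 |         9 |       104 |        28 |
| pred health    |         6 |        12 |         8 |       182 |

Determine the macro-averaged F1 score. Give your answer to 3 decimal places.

0.700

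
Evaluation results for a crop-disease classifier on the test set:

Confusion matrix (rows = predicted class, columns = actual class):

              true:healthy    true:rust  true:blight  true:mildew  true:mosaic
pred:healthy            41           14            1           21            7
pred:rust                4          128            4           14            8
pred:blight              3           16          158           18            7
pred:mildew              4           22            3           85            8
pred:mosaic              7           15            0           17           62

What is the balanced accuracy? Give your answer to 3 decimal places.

0.705

Balanced accuracy = mean of per-class recall.
  healthy: recall = 41/59 = 0.6949
  rust: recall = 128/195 = 0.6564
  blight: recall = 158/166 = 0.9518
  mildew: recall = 85/155 = 0.5484
  mosaic: recall = 62/92 = 0.6739
Mean = (0.6949 + 0.6564 + 0.9518 + 0.5484 + 0.6739) / 5 = 0.705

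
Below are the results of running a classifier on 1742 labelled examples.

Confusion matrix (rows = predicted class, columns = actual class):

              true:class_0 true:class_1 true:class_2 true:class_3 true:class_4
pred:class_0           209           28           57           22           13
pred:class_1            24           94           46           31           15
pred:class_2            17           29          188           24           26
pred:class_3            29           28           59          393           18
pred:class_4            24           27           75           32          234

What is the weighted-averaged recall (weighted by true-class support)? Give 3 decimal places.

Per-class recall (TP/(TP+FN)):
  class_0: TP=209, FN=24+17+29+24=94 → 209/303 = 0.6898
  class_1: TP=94, FN=28+29+28+27=112 → 94/206 = 0.4563
  class_2: TP=188, FN=57+46+59+75=237 → 188/425 = 0.4424
  class_3: TP=393, FN=22+31+24+32=109 → 393/502 = 0.7829
  class_4: TP=234, FN=13+15+26+18=72 → 234/306 = 0.7647
Weighted-recall = Σ (supportᵢ/N)·recallᵢ with N=1742: (303/1742)·0.6898 + (206/1742)·0.4563 + (425/1742)·0.4424 + (502/1742)·0.7829 + (306/1742)·0.7647 = 0.642

0.642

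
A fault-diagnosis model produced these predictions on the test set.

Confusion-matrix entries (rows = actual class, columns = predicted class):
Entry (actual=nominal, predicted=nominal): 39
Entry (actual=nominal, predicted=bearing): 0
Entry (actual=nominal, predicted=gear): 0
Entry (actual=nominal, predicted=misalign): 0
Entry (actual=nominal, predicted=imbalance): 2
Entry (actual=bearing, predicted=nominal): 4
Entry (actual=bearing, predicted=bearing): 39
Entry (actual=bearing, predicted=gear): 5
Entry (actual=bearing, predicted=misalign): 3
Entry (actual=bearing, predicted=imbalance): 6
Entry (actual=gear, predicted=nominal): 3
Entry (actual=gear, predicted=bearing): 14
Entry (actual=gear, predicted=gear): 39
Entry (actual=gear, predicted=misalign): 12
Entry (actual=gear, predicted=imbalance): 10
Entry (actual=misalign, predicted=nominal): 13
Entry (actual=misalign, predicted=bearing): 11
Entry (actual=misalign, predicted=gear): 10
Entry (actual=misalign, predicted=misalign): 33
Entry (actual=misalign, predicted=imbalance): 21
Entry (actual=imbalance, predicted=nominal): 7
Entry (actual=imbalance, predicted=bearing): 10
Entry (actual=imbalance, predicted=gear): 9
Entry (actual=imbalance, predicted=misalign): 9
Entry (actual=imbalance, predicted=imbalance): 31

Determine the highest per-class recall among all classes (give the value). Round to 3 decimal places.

0.951

Per-class recall (TP/(TP+FN)):
  nominal: TP=39, FN=0+0+0+2=2 → 39/41 = 0.9512
  bearing: TP=39, FN=4+5+3+6=18 → 39/57 = 0.6842
  gear: TP=39, FN=3+14+12+10=39 → 39/78 = 0.5000
  misalign: TP=33, FN=13+11+10+21=55 → 33/88 = 0.3750
  imbalance: TP=31, FN=7+10+9+9=35 → 31/66 = 0.4697
Highest is class 'nominal' with recall = 0.951.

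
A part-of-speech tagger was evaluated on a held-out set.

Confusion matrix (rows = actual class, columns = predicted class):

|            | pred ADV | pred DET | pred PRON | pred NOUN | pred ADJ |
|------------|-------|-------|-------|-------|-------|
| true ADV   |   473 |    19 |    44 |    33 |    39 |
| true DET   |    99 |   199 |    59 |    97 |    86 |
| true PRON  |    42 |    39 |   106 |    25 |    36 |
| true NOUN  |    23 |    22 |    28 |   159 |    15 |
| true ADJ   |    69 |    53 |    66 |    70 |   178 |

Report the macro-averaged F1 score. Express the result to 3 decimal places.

Per-class F1 score (2·TP/(2·TP+FP+FN)):
  ADV: TP=473, FP=99+42+23+69=233, FN=19+44+33+39=135 → 946/1314 = 0.7199
  DET: TP=199, FP=19+39+22+53=133, FN=99+59+97+86=341 → 398/872 = 0.4564
  PRON: TP=106, FP=44+59+28+66=197, FN=42+39+25+36=142 → 212/551 = 0.3848
  NOUN: TP=159, FP=33+97+25+70=225, FN=23+22+28+15=88 → 318/631 = 0.5040
  ADJ: TP=178, FP=39+86+36+15=176, FN=69+53+66+70=258 → 356/790 = 0.4506
Macro-F1 score = mean = (0.7199 + 0.4564 + 0.3848 + 0.5040 + 0.4506) / 5 = 0.503

0.503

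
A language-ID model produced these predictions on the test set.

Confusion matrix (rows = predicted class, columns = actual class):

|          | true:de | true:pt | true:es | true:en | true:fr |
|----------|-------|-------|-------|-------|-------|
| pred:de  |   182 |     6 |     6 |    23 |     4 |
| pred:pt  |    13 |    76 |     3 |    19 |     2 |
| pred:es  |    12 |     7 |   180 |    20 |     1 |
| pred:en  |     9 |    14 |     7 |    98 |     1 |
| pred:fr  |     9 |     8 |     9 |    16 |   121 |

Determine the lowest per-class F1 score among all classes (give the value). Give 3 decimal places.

Per-class F1 score (2·TP/(2·TP+FP+FN)):
  de: TP=182, FP=6+6+23+4=39, FN=13+12+9+9=43 → 364/446 = 0.8161
  pt: TP=76, FP=13+3+19+2=37, FN=6+7+14+8=35 → 152/224 = 0.6786
  es: TP=180, FP=12+7+20+1=40, FN=6+3+7+9=25 → 360/425 = 0.8471
  en: TP=98, FP=9+14+7+1=31, FN=23+19+20+16=78 → 196/305 = 0.6426
  fr: TP=121, FP=9+8+9+16=42, FN=4+2+1+1=8 → 242/292 = 0.8288
Lowest is class 'en' with F1 score = 0.643.

0.643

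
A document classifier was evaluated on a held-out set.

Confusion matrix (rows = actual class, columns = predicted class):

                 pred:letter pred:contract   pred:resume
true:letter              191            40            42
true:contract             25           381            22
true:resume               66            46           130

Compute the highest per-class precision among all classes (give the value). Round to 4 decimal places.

Per-class precision (TP/(TP+FP)):
  letter: TP=191, FP=25+66=91 → 191/282 = 0.67730
  contract: TP=381, FP=40+46=86 → 381/467 = 0.81585
  resume: TP=130, FP=42+22=64 → 130/194 = 0.67010
Highest is class 'contract' with precision = 0.8158.

0.8158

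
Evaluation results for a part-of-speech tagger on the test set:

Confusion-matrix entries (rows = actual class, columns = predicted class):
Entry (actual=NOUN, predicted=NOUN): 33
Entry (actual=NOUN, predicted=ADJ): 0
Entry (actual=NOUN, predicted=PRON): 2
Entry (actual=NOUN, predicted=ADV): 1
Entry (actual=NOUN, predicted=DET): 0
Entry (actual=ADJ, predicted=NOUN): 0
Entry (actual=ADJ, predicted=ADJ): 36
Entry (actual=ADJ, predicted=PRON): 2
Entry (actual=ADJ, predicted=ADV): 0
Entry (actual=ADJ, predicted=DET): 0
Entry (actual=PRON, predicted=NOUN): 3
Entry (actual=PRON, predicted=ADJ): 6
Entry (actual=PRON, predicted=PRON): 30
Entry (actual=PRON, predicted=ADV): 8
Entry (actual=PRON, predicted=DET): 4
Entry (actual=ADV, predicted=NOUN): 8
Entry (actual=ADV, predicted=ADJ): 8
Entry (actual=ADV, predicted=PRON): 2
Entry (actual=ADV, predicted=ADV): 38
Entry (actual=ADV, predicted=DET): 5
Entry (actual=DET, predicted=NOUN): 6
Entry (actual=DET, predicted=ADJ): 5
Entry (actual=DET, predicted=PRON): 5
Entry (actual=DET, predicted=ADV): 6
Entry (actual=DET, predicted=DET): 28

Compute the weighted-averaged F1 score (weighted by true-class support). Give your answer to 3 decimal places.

0.691

Per-class F1 score (2·TP/(2·TP+FP+FN)):
  NOUN: TP=33, FP=0+3+8+6=17, FN=0+2+1+0=3 → 66/86 = 0.7674
  ADJ: TP=36, FP=0+6+8+5=19, FN=0+2+0+0=2 → 72/93 = 0.7742
  PRON: TP=30, FP=2+2+2+5=11, FN=3+6+8+4=21 → 60/92 = 0.6522
  ADV: TP=38, FP=1+0+8+6=15, FN=8+8+2+5=23 → 76/114 = 0.6667
  DET: TP=28, FP=0+0+4+5=9, FN=6+5+5+6=22 → 56/87 = 0.6437
Weighted-F1 score = Σ (supportᵢ/N)·F1 scoreᵢ with N=236: (36/236)·0.7674 + (38/236)·0.7742 + (51/236)·0.6522 + (61/236)·0.6667 + (50/236)·0.6437 = 0.691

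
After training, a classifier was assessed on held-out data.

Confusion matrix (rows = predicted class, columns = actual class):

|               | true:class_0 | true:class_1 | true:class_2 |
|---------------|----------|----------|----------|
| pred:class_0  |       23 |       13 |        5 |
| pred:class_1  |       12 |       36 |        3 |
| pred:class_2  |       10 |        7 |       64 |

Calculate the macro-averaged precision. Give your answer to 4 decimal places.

0.6857

Per-class precision (TP/(TP+FP)):
  class_0: TP=23, FP=13+5=18 → 23/41 = 0.56098
  class_1: TP=36, FP=12+3=15 → 36/51 = 0.70588
  class_2: TP=64, FP=10+7=17 → 64/81 = 0.79012
Macro-precision = mean = (0.56098 + 0.70588 + 0.79012) / 3 = 0.6857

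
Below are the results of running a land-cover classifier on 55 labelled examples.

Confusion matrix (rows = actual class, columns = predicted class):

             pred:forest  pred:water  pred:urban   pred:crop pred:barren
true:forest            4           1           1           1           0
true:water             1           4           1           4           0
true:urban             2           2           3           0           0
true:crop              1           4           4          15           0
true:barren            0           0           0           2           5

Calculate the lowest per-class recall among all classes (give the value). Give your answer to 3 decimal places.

0.400

Per-class recall (TP/(TP+FN)):
  forest: TP=4, FN=1+1+1+0=3 → 4/7 = 0.5714
  water: TP=4, FN=1+1+4+0=6 → 4/10 = 0.4000
  urban: TP=3, FN=2+2+0+0=4 → 3/7 = 0.4286
  crop: TP=15, FN=1+4+4+0=9 → 15/24 = 0.6250
  barren: TP=5, FN=0+0+0+2=2 → 5/7 = 0.7143
Lowest is class 'water' with recall = 0.400.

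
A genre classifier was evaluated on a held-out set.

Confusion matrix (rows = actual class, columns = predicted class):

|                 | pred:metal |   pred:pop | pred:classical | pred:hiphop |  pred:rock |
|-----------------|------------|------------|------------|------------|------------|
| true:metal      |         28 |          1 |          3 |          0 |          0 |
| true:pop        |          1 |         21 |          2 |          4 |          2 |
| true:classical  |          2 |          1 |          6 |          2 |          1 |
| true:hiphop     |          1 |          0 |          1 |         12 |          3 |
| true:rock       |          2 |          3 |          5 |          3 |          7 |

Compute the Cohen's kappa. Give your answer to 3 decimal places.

0.574

Observed agreement pₒ = trace/N = 74/111 = 0.6667
Expected agreement pₑ = Σ (rowᵢ·colᵢ)/N² = (32·34 + 30·26 + 12·17 + 17·21 + 20·13)/111² = 0.2182
κ = (pₒ − pₑ)/(1 − pₑ) = (0.6667 − 0.2182)/(1 − 0.2182) = 0.574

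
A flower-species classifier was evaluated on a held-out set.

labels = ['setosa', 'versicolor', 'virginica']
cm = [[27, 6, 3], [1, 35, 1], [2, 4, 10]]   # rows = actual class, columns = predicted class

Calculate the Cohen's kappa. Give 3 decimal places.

0.694

Observed agreement pₒ = trace/N = 72/89 = 0.8090
Expected agreement pₑ = Σ (rowᵢ·colᵢ)/N² = (36·30 + 37·45 + 16·14)/89² = 0.3748
κ = (pₒ − pₑ)/(1 − pₑ) = (0.8090 − 0.3748)/(1 − 0.3748) = 0.694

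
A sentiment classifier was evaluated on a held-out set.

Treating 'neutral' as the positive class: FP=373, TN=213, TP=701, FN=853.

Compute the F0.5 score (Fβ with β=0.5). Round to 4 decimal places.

Fβ = (1+β²)·TP / ((1+β²)·TP + β²·FN + FP), with β²=1/4
= 1.25·701 / (1.25·701 + 0.25·853 + 373) = 0.5991

0.5991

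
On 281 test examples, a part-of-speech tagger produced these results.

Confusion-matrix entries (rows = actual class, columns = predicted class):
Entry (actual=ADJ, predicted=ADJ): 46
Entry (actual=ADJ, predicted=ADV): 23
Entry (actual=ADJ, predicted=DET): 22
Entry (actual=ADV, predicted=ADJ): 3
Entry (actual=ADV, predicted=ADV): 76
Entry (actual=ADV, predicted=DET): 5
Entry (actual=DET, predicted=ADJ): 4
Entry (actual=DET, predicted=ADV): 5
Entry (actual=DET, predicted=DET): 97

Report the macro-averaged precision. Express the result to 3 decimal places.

Per-class precision (TP/(TP+FP)):
  ADJ: TP=46, FP=3+4=7 → 46/53 = 0.8679
  ADV: TP=76, FP=23+5=28 → 76/104 = 0.7308
  DET: TP=97, FP=22+5=27 → 97/124 = 0.7823
Macro-precision = mean = (0.8679 + 0.7308 + 0.7823) / 3 = 0.794

0.794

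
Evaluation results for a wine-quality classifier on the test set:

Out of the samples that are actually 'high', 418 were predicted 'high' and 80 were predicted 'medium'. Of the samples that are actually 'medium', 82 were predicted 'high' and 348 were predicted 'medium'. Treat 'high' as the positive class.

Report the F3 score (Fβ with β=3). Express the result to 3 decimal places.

0.839

Fβ = (1+β²)·TP / ((1+β²)·TP + β²·FN + FP), with β²=9
= 10·418 / (10·418 + 9·80 + 82) = 0.839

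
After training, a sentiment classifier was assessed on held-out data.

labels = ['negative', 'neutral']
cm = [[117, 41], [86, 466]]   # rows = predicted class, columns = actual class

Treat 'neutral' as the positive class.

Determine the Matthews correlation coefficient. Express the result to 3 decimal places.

MCC = (TP·TN − FP·FN) / √((TP+FP)(TP+FN)(TN+FP)(TN+FN))
Numerator = 466·117 − 86·41 = 50996
Denominator = √(552·507·203·158) = √8976357936 = 94743.6432
MCC = 50996 / 94743.6432 = 0.538

0.538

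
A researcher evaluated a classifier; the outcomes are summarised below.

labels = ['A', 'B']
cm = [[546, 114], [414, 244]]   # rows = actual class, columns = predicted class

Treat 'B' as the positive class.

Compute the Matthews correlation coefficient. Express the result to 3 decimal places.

0.223

MCC = (TP·TN − FP·FN) / √((TP+FP)(TP+FN)(TN+FP)(TN+FN))
Numerator = 244·546 − 114·414 = 86028
Denominator = √(358·658·660·960) = √149253350400 = 386333.2116
MCC = 86028 / 386333.2116 = 0.223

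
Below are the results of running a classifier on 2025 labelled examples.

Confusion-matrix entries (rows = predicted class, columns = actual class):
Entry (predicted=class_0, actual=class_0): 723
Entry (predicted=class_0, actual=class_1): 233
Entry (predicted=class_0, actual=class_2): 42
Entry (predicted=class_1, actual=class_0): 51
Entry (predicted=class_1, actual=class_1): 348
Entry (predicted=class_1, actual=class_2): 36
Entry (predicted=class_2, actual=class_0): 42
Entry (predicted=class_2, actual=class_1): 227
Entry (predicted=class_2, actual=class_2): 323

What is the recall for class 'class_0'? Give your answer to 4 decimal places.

0.8860

Take TP from the diagonal, FP from the rest of the 'class_0' prediction marginal, FN from the rest of the 'class_0' actual marginal.
recall = TP/(TP+FN).
class_0: TP=723, FN=51+42=93 → 723/816 = 0.88603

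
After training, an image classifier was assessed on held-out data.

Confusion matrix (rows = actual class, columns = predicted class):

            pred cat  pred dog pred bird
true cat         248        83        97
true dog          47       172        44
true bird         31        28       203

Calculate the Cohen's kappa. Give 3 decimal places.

0.479

Observed agreement pₒ = trace/N = 623/953 = 0.6537
Expected agreement pₑ = Σ (rowᵢ·colᵢ)/N² = (428·326 + 263·283 + 262·344)/953² = 0.3348
κ = (pₒ − pₑ)/(1 − pₑ) = (0.6537 − 0.3348)/(1 − 0.3348) = 0.479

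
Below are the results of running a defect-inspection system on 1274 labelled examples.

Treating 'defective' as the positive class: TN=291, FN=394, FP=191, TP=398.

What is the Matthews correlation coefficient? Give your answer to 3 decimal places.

0.103

MCC = (TP·TN − FP·FN) / √((TP+FP)(TP+FN)(TN+FP)(TN+FN))
Numerator = 398·291 − 191·394 = 40564
Denominator = √(589·792·482·685) = √154020342960 = 392454.2559
MCC = 40564 / 392454.2559 = 0.103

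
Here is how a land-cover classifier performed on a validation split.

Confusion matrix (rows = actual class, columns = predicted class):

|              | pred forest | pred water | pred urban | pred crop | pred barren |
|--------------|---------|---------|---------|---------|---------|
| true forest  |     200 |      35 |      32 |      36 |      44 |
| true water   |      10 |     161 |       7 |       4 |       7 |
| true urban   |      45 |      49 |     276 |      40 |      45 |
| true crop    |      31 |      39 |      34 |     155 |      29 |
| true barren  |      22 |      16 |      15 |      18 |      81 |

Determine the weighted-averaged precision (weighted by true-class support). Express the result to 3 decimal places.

Per-class precision (TP/(TP+FP)):
  forest: TP=200, FP=10+45+31+22=108 → 200/308 = 0.6494
  water: TP=161, FP=35+49+39+16=139 → 161/300 = 0.5367
  urban: TP=276, FP=32+7+34+15=88 → 276/364 = 0.7582
  crop: TP=155, FP=36+4+40+18=98 → 155/253 = 0.6126
  barren: TP=81, FP=44+7+45+29=125 → 81/206 = 0.3932
Weighted-precision = Σ (supportᵢ/N)·precisionᵢ with N=1431: (347/1431)·0.6494 + (189/1431)·0.5367 + (455/1431)·0.7582 + (288/1431)·0.6126 + (152/1431)·0.3932 = 0.634

0.634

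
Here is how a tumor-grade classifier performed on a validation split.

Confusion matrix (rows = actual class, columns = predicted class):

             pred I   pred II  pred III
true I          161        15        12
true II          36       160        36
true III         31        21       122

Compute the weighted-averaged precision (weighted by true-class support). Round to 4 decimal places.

Per-class precision (TP/(TP+FP)):
  I: TP=161, FP=36+31=67 → 161/228 = 0.70614
  II: TP=160, FP=15+21=36 → 160/196 = 0.81633
  III: TP=122, FP=12+36=48 → 122/170 = 0.71765
Weighted-precision = Σ (supportᵢ/N)·precisionᵢ with N=594: (188/594)·0.70614 + (232/594)·0.81633 + (174/594)·0.71765 = 0.7525

0.7525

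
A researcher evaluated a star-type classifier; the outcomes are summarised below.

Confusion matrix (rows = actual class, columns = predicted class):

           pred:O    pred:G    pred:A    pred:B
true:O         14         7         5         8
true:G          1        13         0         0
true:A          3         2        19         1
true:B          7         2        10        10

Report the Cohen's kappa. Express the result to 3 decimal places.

0.400

Observed agreement pₒ = trace/N = 56/102 = 0.5490
Expected agreement pₑ = Σ (rowᵢ·colᵢ)/N² = (34·25 + 14·24 + 25·34 + 29·19)/102² = 0.2487
κ = (pₒ − pₑ)/(1 − pₑ) = (0.5490 − 0.2487)/(1 − 0.2487) = 0.400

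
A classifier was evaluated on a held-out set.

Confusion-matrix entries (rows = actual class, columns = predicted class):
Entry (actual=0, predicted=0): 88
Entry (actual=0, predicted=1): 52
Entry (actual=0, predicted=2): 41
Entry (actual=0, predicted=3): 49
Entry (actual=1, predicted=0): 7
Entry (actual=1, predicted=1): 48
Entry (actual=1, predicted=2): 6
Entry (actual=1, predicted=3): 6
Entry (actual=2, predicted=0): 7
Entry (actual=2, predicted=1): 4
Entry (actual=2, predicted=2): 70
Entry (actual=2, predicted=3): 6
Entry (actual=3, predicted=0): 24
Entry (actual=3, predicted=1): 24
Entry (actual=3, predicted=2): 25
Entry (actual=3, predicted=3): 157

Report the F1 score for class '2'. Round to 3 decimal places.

0.611

One-vs-rest for '2': TP = diagonal; FP = other classes predicted '2'; FN = '2' predicted as other.
F1 score = 2·TP/(2·TP+FP+FN).
2: TP=70, FP=41+6+25=72, FN=7+4+6=17 → 140/229 = 0.6114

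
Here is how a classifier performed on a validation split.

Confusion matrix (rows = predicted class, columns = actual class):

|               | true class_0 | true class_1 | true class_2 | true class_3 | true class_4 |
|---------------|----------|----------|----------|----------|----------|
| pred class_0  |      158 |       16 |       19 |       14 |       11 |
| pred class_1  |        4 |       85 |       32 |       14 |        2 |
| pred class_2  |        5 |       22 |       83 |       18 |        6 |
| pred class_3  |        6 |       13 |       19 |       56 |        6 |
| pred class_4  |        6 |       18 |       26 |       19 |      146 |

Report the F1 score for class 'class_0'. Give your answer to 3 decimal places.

Take TP from the diagonal, FP from the rest of the 'class_0' prediction marginal, FN from the rest of the 'class_0' actual marginal.
F1 score = 2·TP/(2·TP+FP+FN).
class_0: TP=158, FP=16+19+14+11=60, FN=4+5+6+6=21 → 316/397 = 0.7960

0.796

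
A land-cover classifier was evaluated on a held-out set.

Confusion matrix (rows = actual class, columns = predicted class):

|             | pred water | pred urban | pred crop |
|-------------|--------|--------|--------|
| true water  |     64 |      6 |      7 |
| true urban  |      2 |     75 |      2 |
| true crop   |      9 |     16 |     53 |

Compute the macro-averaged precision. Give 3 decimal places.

Per-class precision (TP/(TP+FP)):
  water: TP=64, FP=2+9=11 → 64/75 = 0.8533
  urban: TP=75, FP=6+16=22 → 75/97 = 0.7732
  crop: TP=53, FP=7+2=9 → 53/62 = 0.8548
Macro-precision = mean = (0.8533 + 0.7732 + 0.8548) / 3 = 0.827

0.827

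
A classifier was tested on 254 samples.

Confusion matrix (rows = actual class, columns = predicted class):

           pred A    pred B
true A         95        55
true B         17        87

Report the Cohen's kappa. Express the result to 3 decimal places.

Observed agreement pₒ = trace/N = 182/254 = 0.7165
Expected agreement pₑ = Σ (rowᵢ·colᵢ)/N² = (150·112 + 104·142)/254² = 0.4893
κ = (pₒ − pₑ)/(1 − pₑ) = (0.7165 − 0.4893)/(1 − 0.4893) = 0.445

0.445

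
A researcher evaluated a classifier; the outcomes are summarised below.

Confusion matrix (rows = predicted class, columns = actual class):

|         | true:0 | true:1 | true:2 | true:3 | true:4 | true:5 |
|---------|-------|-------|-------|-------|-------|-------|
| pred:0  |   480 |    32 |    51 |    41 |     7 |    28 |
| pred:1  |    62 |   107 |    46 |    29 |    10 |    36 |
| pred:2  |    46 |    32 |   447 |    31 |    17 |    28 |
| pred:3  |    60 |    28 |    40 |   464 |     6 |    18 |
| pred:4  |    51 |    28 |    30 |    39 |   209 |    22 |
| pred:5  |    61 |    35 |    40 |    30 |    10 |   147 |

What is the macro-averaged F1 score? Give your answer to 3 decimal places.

0.612

Per-class F1 score (2·TP/(2·TP+FP+FN)):
  0: TP=480, FP=32+51+41+7+28=159, FN=62+46+60+51+61=280 → 960/1399 = 0.6862
  1: TP=107, FP=62+46+29+10+36=183, FN=32+32+28+28+35=155 → 214/552 = 0.3877
  2: TP=447, FP=46+32+31+17+28=154, FN=51+46+40+30+40=207 → 894/1255 = 0.7124
  3: TP=464, FP=60+28+40+6+18=152, FN=41+29+31+39+30=170 → 928/1250 = 0.7424
  4: TP=209, FP=51+28+30+39+22=170, FN=7+10+17+6+10=50 → 418/638 = 0.6552
  5: TP=147, FP=61+35+40+30+10=176, FN=28+36+28+18+22=132 → 294/602 = 0.4884
Macro-F1 score = mean = (0.6862 + 0.3877 + 0.7124 + 0.7424 + 0.6552 + 0.4884) / 6 = 0.612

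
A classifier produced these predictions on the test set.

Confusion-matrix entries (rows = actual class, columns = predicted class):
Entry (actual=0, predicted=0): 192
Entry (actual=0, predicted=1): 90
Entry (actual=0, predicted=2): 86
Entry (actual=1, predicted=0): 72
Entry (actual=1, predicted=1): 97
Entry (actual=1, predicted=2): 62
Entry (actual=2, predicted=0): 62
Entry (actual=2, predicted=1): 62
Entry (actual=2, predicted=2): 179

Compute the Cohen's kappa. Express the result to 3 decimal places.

0.271

Observed agreement pₒ = trace/N = 468/902 = 0.5188
Expected agreement pₑ = Σ (rowᵢ·colᵢ)/N² = (368·326 + 231·249 + 303·327)/902² = 0.3399
κ = (pₒ − pₑ)/(1 − pₑ) = (0.5188 − 0.3399)/(1 − 0.3399) = 0.271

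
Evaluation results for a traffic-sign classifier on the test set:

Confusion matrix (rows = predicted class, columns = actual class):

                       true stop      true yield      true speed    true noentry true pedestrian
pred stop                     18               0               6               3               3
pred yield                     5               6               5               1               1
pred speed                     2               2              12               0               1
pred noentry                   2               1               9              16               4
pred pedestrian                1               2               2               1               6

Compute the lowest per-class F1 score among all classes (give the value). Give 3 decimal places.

0.414

Per-class F1 score (2·TP/(2·TP+FP+FN)):
  stop: TP=18, FP=0+6+3+3=12, FN=5+2+2+1=10 → 36/58 = 0.6207
  yield: TP=6, FP=5+5+1+1=12, FN=0+2+1+2=5 → 12/29 = 0.4138
  speed: TP=12, FP=2+2+0+1=5, FN=6+5+9+2=22 → 24/51 = 0.4706
  noentry: TP=16, FP=2+1+9+4=16, FN=3+1+0+1=5 → 32/53 = 0.6038
  pedestrian: TP=6, FP=1+2+2+1=6, FN=3+1+1+4=9 → 12/27 = 0.4444
Lowest is class 'yield' with F1 score = 0.414.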